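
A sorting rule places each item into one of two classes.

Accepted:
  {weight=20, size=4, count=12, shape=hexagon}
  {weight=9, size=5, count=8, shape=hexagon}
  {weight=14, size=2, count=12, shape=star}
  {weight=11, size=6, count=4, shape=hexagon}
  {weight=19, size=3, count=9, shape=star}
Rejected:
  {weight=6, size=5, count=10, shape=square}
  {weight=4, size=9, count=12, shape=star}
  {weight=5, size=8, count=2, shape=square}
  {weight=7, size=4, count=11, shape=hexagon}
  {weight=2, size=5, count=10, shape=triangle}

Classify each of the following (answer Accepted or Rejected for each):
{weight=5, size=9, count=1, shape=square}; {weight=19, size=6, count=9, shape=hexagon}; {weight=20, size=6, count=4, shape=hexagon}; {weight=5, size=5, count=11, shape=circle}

A rule that fits every label: weight ≥ 9 — true of each 'Accepted' example, false of each 'Rejected' one.
{weight=5, size=9, count=1, shape=square} — weight = 5, hence Rejected.
{weight=19, size=6, count=9, shape=hexagon} — weight = 19, hence Accepted.
{weight=20, size=6, count=4, shape=hexagon} — weight = 20, hence Accepted.
{weight=5, size=5, count=11, shape=circle} — weight = 5, hence Rejected.

Rejected, Accepted, Accepted, Rejected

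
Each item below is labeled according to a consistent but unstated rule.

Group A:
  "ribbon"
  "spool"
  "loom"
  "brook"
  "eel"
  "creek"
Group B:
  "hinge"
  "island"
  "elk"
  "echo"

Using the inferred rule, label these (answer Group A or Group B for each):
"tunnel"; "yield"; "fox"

Group A, Group B, Group B

Every 'Group A' example satisfies: has a double letter. None of the 'Group B' examples do.
"tunnel" → 'nn' doubled → Group A. "yield" → no doubled letter → Group B. "fox" → no doubled letter → Group B.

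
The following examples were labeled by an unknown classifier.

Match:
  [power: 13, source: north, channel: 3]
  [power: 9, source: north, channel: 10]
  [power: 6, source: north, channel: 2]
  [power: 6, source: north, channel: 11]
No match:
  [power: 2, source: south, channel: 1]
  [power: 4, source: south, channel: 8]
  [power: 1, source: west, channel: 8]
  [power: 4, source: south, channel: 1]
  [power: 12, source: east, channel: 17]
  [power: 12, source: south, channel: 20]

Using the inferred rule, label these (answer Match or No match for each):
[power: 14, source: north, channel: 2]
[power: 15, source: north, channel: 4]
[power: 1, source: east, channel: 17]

The simplest hypothesis consistent with all the labels is: source is north.

Match, Match, No match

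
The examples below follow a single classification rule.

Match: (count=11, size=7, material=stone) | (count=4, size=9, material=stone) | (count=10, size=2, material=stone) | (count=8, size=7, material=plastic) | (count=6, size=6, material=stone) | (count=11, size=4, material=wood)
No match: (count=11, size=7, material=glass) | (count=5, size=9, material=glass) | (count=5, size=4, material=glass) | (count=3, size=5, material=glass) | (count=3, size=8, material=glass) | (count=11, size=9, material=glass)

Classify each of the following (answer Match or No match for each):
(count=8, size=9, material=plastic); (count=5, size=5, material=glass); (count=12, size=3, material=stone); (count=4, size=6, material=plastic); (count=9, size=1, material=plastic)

Match, No match, Match, Match, Match

The rule appears to be: material is not glass.
(count=8, size=9, material=plastic) — material is plastic, hence Match. (count=5, size=5, material=glass) — material is glass, hence No match. (count=12, size=3, material=stone) — material is stone, hence Match. (count=4, size=6, material=plastic) — material is plastic, hence Match. (count=9, size=1, material=plastic) — material is plastic, hence Match.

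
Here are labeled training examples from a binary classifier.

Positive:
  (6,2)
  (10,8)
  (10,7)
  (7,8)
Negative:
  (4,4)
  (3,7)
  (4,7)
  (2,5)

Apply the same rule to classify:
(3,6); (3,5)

Negative, Negative

One predicate separates the groups cleanly: first ≥ 5.
(3,6): Negative (first 3).
(3,5): Negative (first 3).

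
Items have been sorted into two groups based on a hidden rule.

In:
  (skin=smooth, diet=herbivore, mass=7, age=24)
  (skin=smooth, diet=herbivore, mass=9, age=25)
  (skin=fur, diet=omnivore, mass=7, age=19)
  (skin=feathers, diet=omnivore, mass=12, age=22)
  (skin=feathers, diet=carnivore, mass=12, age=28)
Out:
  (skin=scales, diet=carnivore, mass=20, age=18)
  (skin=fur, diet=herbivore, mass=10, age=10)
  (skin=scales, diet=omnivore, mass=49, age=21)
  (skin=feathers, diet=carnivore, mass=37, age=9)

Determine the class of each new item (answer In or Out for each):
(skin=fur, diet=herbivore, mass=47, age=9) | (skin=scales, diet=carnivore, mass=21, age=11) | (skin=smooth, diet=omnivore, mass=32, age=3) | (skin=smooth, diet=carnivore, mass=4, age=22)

A rule that fits every label: age ≥ 18 AND mass ≤ 12 — true of each 'In' example, false of each 'Out' one.
(skin=fur, diet=herbivore, mass=47, age=9): age = 9, mass = 47, does not pass → Out. (skin=scales, diet=carnivore, mass=21, age=11): age = 11, mass = 21, does not pass → Out. (skin=smooth, diet=omnivore, mass=32, age=3): age = 3, mass = 32, does not pass → Out. (skin=smooth, diet=carnivore, mass=4, age=22): age = 22, mass = 4, fits → In.

Out, Out, Out, In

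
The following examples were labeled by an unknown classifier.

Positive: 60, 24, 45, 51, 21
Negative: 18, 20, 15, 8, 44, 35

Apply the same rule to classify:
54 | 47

Every 'Positive' example satisfies: multiple of 3 AND at least 20. None of the 'Negative' examples do.

Positive, Negative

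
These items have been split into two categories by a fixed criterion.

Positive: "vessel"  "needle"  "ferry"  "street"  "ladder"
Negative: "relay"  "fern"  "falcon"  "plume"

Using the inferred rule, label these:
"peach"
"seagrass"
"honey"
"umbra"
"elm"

The classifier is using: has a double letter.
"peach": no doubled letter, fails the rule → Negative. "seagrass": 'ss' doubled, matches → Positive. "honey": no doubled letter, fails the rule → Negative. "umbra": no doubled letter, fails the rule → Negative. "elm": no doubled letter, fails the rule → Negative.

Negative, Positive, Negative, Negative, Negative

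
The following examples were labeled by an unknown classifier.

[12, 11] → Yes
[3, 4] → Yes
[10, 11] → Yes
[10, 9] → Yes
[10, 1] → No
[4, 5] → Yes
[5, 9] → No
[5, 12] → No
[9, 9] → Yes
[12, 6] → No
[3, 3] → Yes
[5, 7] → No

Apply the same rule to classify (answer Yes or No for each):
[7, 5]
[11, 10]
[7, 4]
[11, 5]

No, Yes, No, No

The simplest hypothesis consistent with all the labels is: |first − second| ≤ 1.
No: [7, 5], since |7−5| = 2. Yes: [11, 10], since |11−10| = 1. No: [7, 4], since |7−4| = 3. No: [11, 5], since |11−5| = 6.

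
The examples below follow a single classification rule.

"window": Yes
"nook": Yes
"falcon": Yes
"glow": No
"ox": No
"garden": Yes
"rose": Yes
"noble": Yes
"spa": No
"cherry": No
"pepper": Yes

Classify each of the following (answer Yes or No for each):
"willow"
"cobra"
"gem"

Yes, Yes, No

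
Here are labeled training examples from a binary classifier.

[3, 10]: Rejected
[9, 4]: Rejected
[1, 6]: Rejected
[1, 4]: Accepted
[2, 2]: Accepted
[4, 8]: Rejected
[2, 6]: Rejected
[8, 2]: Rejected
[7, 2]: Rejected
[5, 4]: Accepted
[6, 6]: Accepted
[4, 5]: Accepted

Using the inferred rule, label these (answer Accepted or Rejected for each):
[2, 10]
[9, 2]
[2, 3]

'Accepted' ⟺ |first − second| ≤ 3.
[2, 10]: |2−10| = 8 — doesn't match, so Rejected. [9, 2]: |9−2| = 7 — doesn't match, so Rejected. [2, 3]: |2−3| = 1 — qualifies, so Accepted.

Rejected, Rejected, Accepted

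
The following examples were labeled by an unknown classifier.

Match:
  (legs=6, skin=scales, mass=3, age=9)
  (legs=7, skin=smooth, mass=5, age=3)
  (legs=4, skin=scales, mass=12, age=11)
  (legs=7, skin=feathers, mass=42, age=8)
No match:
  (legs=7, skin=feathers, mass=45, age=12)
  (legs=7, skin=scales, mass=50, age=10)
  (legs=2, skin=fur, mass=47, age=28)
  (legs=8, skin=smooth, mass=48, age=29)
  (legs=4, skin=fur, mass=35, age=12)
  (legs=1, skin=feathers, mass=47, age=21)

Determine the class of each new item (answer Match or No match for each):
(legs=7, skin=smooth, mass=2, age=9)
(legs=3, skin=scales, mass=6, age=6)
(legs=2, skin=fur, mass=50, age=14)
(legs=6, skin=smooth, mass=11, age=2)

Match, Match, No match, Match

The simplest hypothesis consistent with all the labels is: age ≤ 11 AND mass ≤ 42.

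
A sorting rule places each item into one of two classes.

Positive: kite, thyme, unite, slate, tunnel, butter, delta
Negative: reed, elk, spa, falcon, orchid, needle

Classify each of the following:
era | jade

Negative, Negative

Rule: contains 't'. This holds for each 'Positive' example and fails for each 'Negative' one.
era — no 't', hence Negative.
jade — no 't', hence Negative.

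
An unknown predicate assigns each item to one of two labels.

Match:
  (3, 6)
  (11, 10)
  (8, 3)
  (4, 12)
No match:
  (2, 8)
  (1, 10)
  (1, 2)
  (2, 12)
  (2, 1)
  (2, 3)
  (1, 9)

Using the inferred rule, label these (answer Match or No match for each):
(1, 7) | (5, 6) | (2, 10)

No match, Match, No match

The pattern is that an item is 'Match' exactly when: first ≥ 3.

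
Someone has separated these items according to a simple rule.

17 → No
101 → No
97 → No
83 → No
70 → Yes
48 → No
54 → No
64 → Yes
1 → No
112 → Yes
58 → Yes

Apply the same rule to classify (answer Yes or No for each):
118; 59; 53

'Yes' ⟺ ≡ 4 (mod 6).
Yes: 118, since 118 mod 6 = 4. No: 59, since 59 mod 6 = 5. No: 53, since 53 mod 6 = 5.

Yes, No, No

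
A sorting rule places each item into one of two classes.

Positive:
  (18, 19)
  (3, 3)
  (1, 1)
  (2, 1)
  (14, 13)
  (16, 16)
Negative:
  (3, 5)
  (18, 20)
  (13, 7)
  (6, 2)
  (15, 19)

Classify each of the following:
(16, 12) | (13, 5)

Negative, Negative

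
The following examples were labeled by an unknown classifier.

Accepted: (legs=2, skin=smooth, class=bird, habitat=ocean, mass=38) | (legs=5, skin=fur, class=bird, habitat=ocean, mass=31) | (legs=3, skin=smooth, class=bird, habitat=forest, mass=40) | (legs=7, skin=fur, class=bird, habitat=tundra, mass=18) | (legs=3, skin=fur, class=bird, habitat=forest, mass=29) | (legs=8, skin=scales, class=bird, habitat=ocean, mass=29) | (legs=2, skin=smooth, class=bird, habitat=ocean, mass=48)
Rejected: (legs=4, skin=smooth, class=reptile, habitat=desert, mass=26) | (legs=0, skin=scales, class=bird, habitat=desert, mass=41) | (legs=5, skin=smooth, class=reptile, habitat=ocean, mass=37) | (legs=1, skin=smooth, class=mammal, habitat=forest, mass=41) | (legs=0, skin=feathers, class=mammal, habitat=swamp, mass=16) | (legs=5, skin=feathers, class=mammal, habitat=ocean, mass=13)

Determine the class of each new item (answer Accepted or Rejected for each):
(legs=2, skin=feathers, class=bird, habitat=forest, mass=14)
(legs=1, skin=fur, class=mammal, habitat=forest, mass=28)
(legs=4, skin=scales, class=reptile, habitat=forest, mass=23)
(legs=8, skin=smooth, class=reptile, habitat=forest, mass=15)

The classifier is using: class is bird AND legs ≥ 1.
Accepted: (legs=2, skin=feathers, class=bird, habitat=forest, mass=14), since class is bird, legs = 2.
Rejected: (legs=1, skin=fur, class=mammal, habitat=forest, mass=28), since class is mammal, legs = 1.
Rejected: (legs=4, skin=scales, class=reptile, habitat=forest, mass=23), since class is reptile, legs = 4.
Rejected: (legs=8, skin=smooth, class=reptile, habitat=forest, mass=15), since class is reptile, legs = 8.

Accepted, Rejected, Rejected, Rejected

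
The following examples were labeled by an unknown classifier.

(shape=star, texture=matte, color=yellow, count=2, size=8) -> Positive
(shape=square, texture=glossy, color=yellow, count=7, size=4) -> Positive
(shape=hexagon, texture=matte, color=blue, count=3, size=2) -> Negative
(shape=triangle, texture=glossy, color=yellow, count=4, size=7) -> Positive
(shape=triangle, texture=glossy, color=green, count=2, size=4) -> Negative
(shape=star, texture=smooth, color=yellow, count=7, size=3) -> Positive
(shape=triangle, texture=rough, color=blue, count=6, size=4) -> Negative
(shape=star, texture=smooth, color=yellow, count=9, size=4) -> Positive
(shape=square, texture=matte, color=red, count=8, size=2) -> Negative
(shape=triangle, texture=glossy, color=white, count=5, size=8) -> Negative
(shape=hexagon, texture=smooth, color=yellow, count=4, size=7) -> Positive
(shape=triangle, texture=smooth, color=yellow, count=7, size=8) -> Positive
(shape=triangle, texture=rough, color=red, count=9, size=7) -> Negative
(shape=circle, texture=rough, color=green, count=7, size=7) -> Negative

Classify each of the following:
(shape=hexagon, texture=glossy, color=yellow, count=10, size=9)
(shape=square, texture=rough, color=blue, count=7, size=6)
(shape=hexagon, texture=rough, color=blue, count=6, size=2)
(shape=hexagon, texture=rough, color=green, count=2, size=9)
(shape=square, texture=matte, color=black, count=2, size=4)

Positive, Negative, Negative, Negative, Negative

Looking at the examples, the only property every 'Positive' case has and every 'Negative' case lacks is: color is yellow.
(shape=hexagon, texture=glossy, color=yellow, count=10, size=9): color is yellow — has this property, so Positive. (shape=square, texture=rough, color=blue, count=7, size=6): color is blue — fails the rule, so Negative. (shape=hexagon, texture=rough, color=blue, count=6, size=2): color is blue — fails the rule, so Negative. (shape=hexagon, texture=rough, color=green, count=2, size=9): color is green — fails the rule, so Negative. (shape=square, texture=matte, color=black, count=2, size=4): color is black — fails the rule, so Negative.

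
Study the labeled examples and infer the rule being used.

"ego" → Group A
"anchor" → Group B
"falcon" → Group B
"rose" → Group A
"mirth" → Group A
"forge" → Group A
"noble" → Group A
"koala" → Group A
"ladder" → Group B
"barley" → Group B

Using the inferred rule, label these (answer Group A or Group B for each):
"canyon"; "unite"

The pattern is that an item is 'Group A' exactly when: length ≤ 5.
"canyon": Group B (length 6). "unite": Group A (length 5).

Group B, Group A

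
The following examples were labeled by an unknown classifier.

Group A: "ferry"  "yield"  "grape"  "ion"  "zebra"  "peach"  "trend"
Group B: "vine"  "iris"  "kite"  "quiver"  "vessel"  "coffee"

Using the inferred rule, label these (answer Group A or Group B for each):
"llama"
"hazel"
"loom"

Group A, Group A, Group B

Rule: odd length. This holds for each 'Group A' example and fails for each 'Group B' one.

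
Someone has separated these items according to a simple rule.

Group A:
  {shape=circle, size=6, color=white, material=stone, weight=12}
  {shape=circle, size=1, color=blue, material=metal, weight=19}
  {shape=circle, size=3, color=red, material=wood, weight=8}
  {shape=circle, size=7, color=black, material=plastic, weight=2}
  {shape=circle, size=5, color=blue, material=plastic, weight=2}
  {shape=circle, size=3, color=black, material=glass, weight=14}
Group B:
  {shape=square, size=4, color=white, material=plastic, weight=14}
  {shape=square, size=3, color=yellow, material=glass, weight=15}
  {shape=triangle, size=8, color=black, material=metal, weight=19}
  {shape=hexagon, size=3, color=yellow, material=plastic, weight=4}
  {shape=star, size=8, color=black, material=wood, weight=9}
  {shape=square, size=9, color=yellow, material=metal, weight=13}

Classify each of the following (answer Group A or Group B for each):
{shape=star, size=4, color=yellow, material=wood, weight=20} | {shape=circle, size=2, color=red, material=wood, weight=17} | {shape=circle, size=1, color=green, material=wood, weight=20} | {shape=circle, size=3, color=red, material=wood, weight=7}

Group B, Group A, Group A, Group A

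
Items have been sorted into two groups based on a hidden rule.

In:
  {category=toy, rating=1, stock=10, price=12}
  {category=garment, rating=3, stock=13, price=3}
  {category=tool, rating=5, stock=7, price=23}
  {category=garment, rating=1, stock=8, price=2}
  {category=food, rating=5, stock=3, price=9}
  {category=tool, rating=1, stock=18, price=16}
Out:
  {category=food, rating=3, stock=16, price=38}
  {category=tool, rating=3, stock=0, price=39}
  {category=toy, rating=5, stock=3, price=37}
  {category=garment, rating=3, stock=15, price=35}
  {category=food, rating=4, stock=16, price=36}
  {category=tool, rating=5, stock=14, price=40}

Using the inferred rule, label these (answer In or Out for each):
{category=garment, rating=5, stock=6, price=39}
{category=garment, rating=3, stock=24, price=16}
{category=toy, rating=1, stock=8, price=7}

The rule appears to be: price ≤ 23.
{category=garment, rating=5, stock=6, price=39}: price = 39 — does not fit, so Out.
{category=garment, rating=3, stock=24, price=16}: price = 16 — meets the rule, so In.
{category=toy, rating=1, stock=8, price=7}: price = 7 — meets the rule, so In.

Out, In, In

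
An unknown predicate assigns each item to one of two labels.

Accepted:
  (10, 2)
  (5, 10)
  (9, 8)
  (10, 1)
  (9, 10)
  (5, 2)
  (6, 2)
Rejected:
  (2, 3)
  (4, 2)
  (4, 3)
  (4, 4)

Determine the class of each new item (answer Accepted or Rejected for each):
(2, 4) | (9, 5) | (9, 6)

Rejected, Accepted, Accepted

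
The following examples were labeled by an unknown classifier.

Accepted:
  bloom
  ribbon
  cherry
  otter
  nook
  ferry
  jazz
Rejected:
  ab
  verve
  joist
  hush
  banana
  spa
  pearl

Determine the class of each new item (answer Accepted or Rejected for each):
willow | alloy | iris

Accepted, Accepted, Rejected

Checking candidate rules against both groups, what survives is: has a double letter.
willow: 'll' doubled — checks out, so Accepted. alloy: 'll' doubled — checks out, so Accepted. iris: no doubled letter — does not pass, so Rejected.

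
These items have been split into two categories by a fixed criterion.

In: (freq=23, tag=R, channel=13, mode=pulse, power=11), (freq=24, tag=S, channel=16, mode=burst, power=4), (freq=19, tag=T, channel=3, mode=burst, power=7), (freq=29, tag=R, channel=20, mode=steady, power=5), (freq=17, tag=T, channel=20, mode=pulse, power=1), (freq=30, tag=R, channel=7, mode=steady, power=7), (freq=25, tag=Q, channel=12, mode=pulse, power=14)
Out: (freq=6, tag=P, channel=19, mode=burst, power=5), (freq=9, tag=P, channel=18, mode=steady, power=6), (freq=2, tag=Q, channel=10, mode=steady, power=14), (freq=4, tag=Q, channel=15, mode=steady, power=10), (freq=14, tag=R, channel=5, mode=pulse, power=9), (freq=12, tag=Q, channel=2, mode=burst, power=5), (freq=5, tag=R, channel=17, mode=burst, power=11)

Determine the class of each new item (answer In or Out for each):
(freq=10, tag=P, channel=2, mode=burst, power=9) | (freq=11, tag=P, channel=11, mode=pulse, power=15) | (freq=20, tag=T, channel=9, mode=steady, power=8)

Out, Out, In

All 'In' examples share one property — freq ≥ 17 — and every 'Out' example lacks it.
Out: (freq=10, tag=P, channel=2, mode=burst, power=9), since freq = 10. Out: (freq=11, tag=P, channel=11, mode=pulse, power=15), since freq = 11. In: (freq=20, tag=T, channel=9, mode=steady, power=8), since freq = 20.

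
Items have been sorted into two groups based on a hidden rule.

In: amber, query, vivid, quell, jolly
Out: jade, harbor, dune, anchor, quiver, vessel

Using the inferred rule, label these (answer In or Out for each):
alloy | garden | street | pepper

Rule: odd length. This holds for each 'In' example and fails for each 'Out' one.
In: alloy, since length 5. Out: garden, since length 6. Out: street, since length 6. Out: pepper, since length 6.

In, Out, Out, Out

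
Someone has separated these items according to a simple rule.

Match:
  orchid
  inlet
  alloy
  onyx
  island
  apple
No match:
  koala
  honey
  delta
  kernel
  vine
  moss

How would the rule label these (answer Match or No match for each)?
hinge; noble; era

No match, No match, Match

'Match' ⟺ starts with a vowel.
hinge — starts with 'h', hence No match. noble — starts with 'n', hence No match. era — starts with 'e', hence Match.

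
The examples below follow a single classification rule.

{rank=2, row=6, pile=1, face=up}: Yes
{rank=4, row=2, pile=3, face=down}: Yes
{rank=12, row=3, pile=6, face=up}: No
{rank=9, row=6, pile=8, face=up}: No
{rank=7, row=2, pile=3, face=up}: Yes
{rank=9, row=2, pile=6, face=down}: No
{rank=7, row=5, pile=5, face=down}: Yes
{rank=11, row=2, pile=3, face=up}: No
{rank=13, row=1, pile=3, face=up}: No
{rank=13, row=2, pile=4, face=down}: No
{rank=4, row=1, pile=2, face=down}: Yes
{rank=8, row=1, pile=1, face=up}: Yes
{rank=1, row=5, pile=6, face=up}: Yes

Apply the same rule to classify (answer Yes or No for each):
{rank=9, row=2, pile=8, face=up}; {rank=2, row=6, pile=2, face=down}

The common property of the 'Yes' items is: rank ≤ 8. No 'No' item has it.
{rank=9, row=2, pile=8, face=up}: rank = 9 — lacks this property, so No. {rank=2, row=6, pile=2, face=down}: rank = 2 — checks out, so Yes.

No, Yes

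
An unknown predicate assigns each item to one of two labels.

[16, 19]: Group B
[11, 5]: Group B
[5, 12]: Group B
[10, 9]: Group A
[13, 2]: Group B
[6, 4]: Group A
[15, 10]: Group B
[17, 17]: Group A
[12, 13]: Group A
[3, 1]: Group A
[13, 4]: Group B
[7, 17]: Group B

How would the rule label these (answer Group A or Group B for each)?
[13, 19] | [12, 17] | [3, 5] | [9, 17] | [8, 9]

The rule appears to be: |first − second| ≤ 2.

Group B, Group B, Group A, Group B, Group A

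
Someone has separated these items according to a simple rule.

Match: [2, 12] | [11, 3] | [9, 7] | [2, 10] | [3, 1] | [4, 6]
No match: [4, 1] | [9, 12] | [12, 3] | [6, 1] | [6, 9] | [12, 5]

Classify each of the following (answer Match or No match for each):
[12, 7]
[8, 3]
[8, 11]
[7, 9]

No match, No match, No match, Match

Comparing the two groups points to one rule — sum is even.
[12, 7] — 12+7 = 19, hence No match. [8, 3] — 8+3 = 11, hence No match. [8, 11] — 8+11 = 19, hence No match. [7, 9] — 7+9 = 16, hence Match.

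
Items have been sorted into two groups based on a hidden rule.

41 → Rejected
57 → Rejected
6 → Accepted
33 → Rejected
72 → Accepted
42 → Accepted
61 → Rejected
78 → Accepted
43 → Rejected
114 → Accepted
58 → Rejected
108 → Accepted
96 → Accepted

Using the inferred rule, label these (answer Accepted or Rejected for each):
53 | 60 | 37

Rejected, Accepted, Rejected

Looking at the examples, the only property every 'Accepted' case has and every 'Rejected' case lacks is: multiple of 6.
53 — 53 = 6·8 + 5, hence Rejected.
60 — 60 = 6·10, hence Accepted.
37 — 37 = 6·6 + 1, hence Rejected.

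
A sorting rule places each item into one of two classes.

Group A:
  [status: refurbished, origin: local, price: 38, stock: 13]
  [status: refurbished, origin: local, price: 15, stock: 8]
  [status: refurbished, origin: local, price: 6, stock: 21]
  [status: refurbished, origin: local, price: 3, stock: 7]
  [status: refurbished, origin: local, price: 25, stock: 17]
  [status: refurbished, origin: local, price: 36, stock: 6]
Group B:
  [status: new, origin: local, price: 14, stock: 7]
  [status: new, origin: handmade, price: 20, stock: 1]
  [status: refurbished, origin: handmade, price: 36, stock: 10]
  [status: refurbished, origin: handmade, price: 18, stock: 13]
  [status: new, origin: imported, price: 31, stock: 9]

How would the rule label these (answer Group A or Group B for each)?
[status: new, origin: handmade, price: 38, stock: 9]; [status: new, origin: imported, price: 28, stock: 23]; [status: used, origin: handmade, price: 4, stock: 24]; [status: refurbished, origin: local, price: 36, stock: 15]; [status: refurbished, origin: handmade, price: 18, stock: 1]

Group B, Group B, Group B, Group A, Group B

The classifier is using: origin is local AND status is refurbished.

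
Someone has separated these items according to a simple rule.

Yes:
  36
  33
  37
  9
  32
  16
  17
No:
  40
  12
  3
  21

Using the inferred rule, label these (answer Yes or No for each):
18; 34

The common property of the 'Yes' items is: digit sum ≥ 5. No 'No' item has it.
18 — digit sum 1+8 = 9, hence Yes. 34 — digit sum 3+4 = 7, hence Yes.

Yes, Yes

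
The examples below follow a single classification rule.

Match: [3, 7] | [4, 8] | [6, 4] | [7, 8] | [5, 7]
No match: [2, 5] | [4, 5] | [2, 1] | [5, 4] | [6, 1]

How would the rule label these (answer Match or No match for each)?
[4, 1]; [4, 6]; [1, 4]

The common property of the 'Match' items is: sum ≥ 10. No 'No match' item has it.
[4, 1] — 4+1 = 5, hence No match.
[4, 6] — 4+6 = 10, hence Match.
[1, 4] — 1+4 = 5, hence No match.

No match, Match, No match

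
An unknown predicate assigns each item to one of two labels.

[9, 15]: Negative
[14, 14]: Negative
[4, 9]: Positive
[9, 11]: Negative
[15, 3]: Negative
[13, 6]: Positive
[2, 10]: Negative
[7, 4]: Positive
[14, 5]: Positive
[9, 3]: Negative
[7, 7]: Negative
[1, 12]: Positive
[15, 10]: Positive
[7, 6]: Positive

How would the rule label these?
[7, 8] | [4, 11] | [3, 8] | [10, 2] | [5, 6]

Looking at the examples, the only property every 'Positive' case has and every 'Negative' case lacks is: sum is odd.
[7, 8]: 7+8 = 15 — matches, so Positive. [4, 11]: 4+11 = 15 — matches, so Positive. [3, 8]: 3+8 = 11 — matches, so Positive. [10, 2]: 10+2 = 12 — doesn't match, so Negative. [5, 6]: 5+6 = 11 — matches, so Positive.

Positive, Positive, Positive, Negative, Positive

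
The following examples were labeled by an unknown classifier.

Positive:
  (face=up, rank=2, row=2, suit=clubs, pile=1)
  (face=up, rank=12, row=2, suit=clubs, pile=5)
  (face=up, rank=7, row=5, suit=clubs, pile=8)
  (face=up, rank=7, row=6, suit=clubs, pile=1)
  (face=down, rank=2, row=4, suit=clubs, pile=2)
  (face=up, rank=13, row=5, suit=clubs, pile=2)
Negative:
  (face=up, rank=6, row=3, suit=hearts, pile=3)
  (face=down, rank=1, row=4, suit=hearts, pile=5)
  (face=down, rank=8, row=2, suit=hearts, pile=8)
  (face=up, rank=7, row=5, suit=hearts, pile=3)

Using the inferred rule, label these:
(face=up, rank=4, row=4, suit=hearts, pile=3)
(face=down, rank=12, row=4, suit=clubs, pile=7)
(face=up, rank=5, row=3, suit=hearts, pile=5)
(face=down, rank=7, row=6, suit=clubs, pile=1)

'Positive' ⟺ suit is clubs.
(face=up, rank=4, row=4, suit=hearts, pile=3) → suit is hearts → Negative. (face=down, rank=12, row=4, suit=clubs, pile=7) → suit is clubs → Positive. (face=up, rank=5, row=3, suit=hearts, pile=5) → suit is hearts → Negative. (face=down, rank=7, row=6, suit=clubs, pile=1) → suit is clubs → Positive.

Negative, Positive, Negative, Positive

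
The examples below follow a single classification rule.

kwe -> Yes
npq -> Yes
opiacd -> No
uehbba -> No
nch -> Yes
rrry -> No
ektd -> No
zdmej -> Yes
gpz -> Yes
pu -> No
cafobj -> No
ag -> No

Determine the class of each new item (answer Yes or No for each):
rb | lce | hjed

No, Yes, No

Every 'Yes' example satisfies: odd length. None of the 'No' examples do.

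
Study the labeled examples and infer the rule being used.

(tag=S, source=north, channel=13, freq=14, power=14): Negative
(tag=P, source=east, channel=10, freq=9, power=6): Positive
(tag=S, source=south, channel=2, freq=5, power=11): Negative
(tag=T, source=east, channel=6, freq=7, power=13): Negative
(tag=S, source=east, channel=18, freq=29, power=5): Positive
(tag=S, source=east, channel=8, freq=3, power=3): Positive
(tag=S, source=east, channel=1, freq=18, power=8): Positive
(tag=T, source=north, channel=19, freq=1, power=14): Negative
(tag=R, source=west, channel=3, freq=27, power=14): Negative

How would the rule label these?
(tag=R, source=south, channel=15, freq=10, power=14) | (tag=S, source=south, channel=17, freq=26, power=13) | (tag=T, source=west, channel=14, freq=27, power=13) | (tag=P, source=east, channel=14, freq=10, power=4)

Negative, Negative, Negative, Positive

Every 'Positive' example satisfies: power ≤ 8. None of the 'Negative' examples do.
(tag=R, source=south, channel=15, freq=10, power=14) → power = 14 → Negative. (tag=S, source=south, channel=17, freq=26, power=13) → power = 13 → Negative. (tag=T, source=west, channel=14, freq=27, power=13) → power = 13 → Negative. (tag=P, source=east, channel=14, freq=10, power=4) → power = 4 → Positive.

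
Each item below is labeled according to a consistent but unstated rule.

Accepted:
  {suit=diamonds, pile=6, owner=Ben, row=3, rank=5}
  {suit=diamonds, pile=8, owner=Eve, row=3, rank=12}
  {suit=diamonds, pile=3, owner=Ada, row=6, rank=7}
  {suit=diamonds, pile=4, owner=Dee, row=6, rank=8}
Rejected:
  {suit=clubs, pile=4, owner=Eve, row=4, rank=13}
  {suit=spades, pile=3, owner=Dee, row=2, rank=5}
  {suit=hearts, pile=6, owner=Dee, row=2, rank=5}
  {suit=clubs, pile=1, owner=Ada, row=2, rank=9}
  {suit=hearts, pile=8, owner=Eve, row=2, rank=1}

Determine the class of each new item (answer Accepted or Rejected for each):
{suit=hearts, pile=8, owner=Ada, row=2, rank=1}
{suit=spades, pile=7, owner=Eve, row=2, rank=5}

Rejected, Rejected

The classifier is using: suit is diamonds.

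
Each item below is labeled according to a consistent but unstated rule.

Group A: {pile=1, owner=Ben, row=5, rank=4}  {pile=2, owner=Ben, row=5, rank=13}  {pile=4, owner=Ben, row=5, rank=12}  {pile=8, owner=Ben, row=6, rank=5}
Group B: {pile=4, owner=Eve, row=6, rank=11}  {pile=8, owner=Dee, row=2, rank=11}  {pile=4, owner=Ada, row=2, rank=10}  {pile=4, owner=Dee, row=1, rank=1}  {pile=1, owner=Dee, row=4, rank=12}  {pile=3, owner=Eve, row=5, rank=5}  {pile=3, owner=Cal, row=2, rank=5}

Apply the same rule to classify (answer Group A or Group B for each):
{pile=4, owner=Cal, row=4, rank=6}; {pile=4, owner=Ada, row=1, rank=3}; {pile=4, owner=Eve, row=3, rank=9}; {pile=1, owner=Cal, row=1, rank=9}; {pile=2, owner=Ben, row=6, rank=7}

Group B, Group B, Group B, Group B, Group A

The distinguishing property — owner is Ben — holds for all the 'Group A' cases and none of the 'Group B' cases.
{pile=4, owner=Cal, row=4, rank=6}: owner is Cal, does not fit → Group B. {pile=4, owner=Ada, row=1, rank=3}: owner is Ada, does not fit → Group B. {pile=4, owner=Eve, row=3, rank=9}: owner is Eve, does not fit → Group B. {pile=1, owner=Cal, row=1, rank=9}: owner is Cal, does not fit → Group B. {pile=2, owner=Ben, row=6, rank=7}: owner is Ben, satisfies this → Group A.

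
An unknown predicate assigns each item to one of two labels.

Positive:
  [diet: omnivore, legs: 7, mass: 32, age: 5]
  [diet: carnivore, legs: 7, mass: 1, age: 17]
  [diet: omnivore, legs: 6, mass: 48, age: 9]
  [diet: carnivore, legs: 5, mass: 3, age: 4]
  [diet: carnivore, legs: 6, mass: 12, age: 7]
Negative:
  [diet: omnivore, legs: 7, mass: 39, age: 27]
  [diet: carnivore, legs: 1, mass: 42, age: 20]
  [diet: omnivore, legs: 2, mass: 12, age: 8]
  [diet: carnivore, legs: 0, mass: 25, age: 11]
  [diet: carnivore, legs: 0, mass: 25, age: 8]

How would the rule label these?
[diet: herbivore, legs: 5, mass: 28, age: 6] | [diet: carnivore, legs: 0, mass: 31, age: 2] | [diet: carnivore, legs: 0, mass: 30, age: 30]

The pattern is that an item is 'Positive' exactly when: age ≤ 17 AND legs ≥ 5.

Positive, Negative, Negative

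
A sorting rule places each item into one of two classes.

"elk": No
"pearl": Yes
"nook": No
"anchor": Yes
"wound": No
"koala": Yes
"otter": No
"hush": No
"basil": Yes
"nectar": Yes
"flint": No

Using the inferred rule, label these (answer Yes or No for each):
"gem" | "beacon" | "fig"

The classifier is using: contains 'a'.
"gem" — no 'a', hence No. "beacon" — has 'a', hence Yes. "fig" — no 'a', hence No.

No, Yes, No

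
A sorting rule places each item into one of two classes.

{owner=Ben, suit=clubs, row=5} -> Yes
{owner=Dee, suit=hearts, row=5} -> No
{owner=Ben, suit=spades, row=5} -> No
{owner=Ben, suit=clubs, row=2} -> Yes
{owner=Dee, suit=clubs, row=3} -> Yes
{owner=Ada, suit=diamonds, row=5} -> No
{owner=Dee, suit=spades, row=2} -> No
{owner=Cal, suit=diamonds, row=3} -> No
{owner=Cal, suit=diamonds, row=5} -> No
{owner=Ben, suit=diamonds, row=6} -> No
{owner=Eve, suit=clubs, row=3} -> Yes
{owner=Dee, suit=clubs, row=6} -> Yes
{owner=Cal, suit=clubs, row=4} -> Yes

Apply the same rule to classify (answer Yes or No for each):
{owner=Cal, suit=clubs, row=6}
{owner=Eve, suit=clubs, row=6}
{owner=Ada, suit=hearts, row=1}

The distinguishing property — suit is clubs — holds for all the 'Yes' cases and none of the 'No' cases.
{owner=Cal, suit=clubs, row=6} — suit is clubs, hence Yes.
{owner=Eve, suit=clubs, row=6} — suit is clubs, hence Yes.
{owner=Ada, suit=hearts, row=1} — suit is hearts, hence No.

Yes, Yes, No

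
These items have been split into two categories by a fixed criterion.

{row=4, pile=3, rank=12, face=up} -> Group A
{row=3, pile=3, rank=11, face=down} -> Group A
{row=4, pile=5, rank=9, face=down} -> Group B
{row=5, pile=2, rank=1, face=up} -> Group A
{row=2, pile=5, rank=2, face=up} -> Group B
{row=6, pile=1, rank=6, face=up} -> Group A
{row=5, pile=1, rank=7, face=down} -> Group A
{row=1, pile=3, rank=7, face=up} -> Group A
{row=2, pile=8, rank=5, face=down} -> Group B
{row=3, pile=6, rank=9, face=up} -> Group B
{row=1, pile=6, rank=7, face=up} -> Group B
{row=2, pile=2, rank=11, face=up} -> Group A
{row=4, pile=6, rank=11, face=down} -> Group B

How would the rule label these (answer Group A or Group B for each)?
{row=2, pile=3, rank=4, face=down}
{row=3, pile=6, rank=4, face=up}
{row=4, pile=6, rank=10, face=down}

Group A, Group B, Group B

All 'Group A' examples share one property — pile ≤ 3 — and every 'Group B' example lacks it.
Group A: {row=2, pile=3, rank=4, face=down}, since pile = 3.
Group B: {row=3, pile=6, rank=4, face=up}, since pile = 6.
Group B: {row=4, pile=6, rank=10, face=down}, since pile = 6.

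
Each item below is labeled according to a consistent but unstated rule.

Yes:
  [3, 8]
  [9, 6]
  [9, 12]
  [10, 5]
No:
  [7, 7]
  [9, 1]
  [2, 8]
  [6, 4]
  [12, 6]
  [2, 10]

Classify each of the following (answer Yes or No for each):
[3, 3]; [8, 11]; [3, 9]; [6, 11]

One predicate separates the groups cleanly: sum is odd.
[3, 3]: No (3+3 = 6). [8, 11]: Yes (8+11 = 19). [3, 9]: No (3+9 = 12). [6, 11]: Yes (6+11 = 17).

No, Yes, No, Yes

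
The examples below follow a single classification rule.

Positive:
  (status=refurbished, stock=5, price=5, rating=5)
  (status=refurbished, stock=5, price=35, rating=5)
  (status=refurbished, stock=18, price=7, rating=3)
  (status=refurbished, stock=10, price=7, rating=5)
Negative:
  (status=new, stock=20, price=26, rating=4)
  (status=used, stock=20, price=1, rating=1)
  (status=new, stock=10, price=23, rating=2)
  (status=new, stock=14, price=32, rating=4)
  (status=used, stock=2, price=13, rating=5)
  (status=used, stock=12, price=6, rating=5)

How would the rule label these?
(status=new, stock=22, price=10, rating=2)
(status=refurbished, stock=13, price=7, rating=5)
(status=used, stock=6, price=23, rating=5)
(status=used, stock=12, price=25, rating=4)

Comparing the two groups points to one rule — status is refurbished.

Negative, Positive, Negative, Negative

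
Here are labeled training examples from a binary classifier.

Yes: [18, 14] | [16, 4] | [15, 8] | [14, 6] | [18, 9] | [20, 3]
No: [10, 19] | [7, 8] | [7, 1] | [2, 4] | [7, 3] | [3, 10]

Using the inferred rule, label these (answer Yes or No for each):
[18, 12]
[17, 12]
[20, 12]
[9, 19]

Yes, Yes, Yes, No

The rule appears to be: first ≥ 14.
[18, 12]: first 18, fits → Yes. [17, 12]: first 17, fits → Yes. [20, 12]: first 20, fits → Yes. [9, 19]: first 9, lacks this property → No.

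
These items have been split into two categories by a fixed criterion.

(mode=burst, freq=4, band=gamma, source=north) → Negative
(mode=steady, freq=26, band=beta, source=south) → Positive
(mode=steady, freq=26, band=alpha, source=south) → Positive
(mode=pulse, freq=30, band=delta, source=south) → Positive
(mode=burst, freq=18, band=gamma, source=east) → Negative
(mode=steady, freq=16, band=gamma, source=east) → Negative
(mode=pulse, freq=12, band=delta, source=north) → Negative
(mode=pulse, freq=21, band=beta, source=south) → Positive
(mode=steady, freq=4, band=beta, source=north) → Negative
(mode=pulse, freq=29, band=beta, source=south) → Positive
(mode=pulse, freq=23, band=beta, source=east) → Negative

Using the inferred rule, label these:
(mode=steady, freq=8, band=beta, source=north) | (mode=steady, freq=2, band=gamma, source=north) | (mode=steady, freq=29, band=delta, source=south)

Negative, Negative, Positive

All 'Positive' examples share one property — source is south — and every 'Negative' example lacks it.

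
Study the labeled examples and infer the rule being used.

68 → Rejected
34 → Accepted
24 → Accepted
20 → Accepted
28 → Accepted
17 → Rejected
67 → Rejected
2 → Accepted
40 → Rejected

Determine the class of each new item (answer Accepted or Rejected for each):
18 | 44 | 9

Accepted, Rejected, Rejected

The pattern is that an item is 'Accepted' exactly when: even AND at most 34.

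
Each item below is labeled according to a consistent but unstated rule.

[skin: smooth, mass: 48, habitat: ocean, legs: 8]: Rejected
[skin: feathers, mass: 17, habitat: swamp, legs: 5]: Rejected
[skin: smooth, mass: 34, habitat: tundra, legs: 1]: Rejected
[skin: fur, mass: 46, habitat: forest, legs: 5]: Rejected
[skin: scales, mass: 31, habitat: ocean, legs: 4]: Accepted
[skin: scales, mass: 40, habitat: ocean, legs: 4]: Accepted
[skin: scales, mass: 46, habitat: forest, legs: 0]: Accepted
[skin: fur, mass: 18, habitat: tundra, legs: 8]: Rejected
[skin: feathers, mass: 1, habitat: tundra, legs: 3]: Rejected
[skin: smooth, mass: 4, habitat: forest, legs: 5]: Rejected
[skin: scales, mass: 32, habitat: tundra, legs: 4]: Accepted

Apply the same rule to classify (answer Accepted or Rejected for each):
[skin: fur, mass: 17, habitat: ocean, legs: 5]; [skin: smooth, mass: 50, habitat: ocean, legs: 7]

'Accepted' ⟺ skin is scales.
[skin: fur, mass: 17, habitat: ocean, legs: 5] → skin is fur → Rejected.
[skin: smooth, mass: 50, habitat: ocean, legs: 7] → skin is smooth → Rejected.

Rejected, Rejected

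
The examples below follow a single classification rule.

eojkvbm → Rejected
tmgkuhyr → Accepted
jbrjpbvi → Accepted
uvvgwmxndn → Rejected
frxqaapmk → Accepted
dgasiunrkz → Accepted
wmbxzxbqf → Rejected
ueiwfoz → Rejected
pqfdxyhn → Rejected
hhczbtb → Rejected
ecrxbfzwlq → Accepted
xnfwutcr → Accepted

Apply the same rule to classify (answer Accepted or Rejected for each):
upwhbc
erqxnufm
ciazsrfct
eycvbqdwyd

The classifier is using: contains 'r'.

Rejected, Accepted, Accepted, Rejected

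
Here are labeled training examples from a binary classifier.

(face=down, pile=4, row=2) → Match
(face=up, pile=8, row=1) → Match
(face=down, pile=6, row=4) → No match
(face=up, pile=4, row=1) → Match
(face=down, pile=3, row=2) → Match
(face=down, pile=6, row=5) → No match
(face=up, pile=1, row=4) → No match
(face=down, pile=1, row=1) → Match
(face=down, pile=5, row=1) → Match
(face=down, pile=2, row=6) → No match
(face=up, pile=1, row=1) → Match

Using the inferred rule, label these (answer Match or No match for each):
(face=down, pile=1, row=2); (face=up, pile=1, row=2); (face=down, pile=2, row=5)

Match, Match, No match

The pattern is that an item is 'Match' exactly when: row ≤ 2.
(face=down, pile=1, row=2) — row = 2, hence Match. (face=up, pile=1, row=2) — row = 2, hence Match. (face=down, pile=2, row=5) — row = 5, hence No match.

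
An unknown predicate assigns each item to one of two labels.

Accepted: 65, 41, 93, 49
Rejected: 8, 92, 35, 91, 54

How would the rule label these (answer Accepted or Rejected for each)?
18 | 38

A rule that fits every label: ≡ 1 (mod 4) — true of each 'Accepted' example, false of each 'Rejected' one.
18: 18 mod 4 = 2 — does not pass, so Rejected.
38: 38 mod 4 = 2 — does not pass, so Rejected.

Rejected, Rejected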